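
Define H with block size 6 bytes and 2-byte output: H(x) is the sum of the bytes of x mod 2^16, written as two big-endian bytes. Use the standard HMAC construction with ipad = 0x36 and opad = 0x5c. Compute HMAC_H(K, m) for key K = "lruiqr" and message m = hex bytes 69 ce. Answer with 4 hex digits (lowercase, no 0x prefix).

Key "lruiqr" = 6c 72 75 69 71 72 is exactly B = 6 bytes: K' = 6c 72 75 69 71 72.
K' ⊕ ipad = 5a 44 43 5f 47 44.  K' ⊕ opad = 30 2e 29 35 2d 2e.
Inner input = (K'⊕ipad) ∥ m = 5a 44 43 5f 47 44 ∥ 69 ce.
Inner hash: sum = 90+68+67+95+71+68+105+206 = 770 → 03 02.
Outer input = (K'⊕opad) ∥ inner = 30 2e 29 35 2d 2e ∥ 03 02.
Outer hash (tag): sum = 48+46+41+53+45+46+3+2 = 284 → 01 1c.

011c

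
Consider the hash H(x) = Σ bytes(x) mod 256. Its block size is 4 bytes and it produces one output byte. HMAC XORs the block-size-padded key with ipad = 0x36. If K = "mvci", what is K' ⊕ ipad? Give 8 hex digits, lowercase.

5b40555f

Key "mvci" = 6d 76 63 69 is exactly B = 4 bytes: K' = 6d 76 63 69.
XOR each byte with 0x36: 6d⊕36=5b, 76⊕36=40, 63⊕36=55, 69⊕36=5f.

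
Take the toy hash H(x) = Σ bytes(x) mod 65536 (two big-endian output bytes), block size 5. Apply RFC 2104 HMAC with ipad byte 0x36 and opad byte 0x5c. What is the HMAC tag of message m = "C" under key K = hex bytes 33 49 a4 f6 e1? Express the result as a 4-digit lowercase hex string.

Key hex bytes 33 49 a4 f6 e1 is exactly B = 5 bytes: K' = 33 49 a4 f6 e1.
K' ⊕ ipad = 05 7f 92 c0 d7.  K' ⊕ opad = 6f 15 f8 aa bd.
Inner input = (K'⊕ipad) ∥ m = 05 7f 92 c0 d7 ∥ 43.
Inner hash: sum = 5+127+146+192+215+67 = 752 → 02 f0.
Outer input = (K'⊕opad) ∥ inner = 6f 15 f8 aa bd ∥ 02 f0.
Outer hash (tag): sum = 111+21+248+170+189+2+240 = 981 → 03 d5.

03d5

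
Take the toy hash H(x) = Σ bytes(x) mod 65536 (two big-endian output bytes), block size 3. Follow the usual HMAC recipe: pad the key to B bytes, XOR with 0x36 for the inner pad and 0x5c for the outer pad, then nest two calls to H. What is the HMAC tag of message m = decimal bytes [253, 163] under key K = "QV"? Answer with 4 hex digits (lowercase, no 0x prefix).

Key "QV" = 51 56 is 2 bytes ≤ B = 3; zero-pad to 3 bytes: K' = 51 56 00.
K' ⊕ ipad = 67 60 36.  K' ⊕ opad = 0d 0a 5c.
Inner input = (K'⊕ipad) ∥ m = 67 60 36 ∥ fd a3.
Inner hash: sum = 103+96+54+253+163 = 669 → 02 9d.
Outer input = (K'⊕opad) ∥ inner = 0d 0a 5c ∥ 02 9d.
Outer hash (tag): sum = 13+10+92+2+157 = 274 → 01 12.

0112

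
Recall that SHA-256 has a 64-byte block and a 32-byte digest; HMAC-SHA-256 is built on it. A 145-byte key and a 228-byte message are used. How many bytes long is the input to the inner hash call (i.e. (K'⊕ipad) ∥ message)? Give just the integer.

Key is 145 > 64 bytes, so it is hashed to 32 bytes then zero-padded to 64: |K'| = 64.
Inner input = (K'⊕ipad) ∥ m → 64 + 228 = 292 bytes.

292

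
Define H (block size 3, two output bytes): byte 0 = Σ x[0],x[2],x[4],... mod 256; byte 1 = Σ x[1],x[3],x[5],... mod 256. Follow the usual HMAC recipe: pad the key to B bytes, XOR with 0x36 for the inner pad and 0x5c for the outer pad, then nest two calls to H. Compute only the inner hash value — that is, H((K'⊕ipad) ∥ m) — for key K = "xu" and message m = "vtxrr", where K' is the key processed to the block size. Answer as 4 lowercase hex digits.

Key "xu" = 78 75 is 2 bytes ≤ B = 3; zero-pad to 3 bytes: K' = 78 75 00.
K' ⊕ ipad = 4e 43 36.
Inner input = 4e 43 36 ∥ 76 74 78 72 72.
Inner hash: even-index sum = 362 mod 256 = 106; odd-index sum = 419 mod 256 = 163 → 6a a3.

6aa3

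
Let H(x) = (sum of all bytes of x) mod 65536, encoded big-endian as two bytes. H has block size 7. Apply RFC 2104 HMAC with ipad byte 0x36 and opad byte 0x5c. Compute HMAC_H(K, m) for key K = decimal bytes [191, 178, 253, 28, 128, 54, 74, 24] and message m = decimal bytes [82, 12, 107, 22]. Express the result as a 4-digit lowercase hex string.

03e1

Key decimal bytes [191, 178, 253, 28, 128, 54, 74, 24] = bf b2 fd 1c 80 36 4a 18 is 8 bytes > B = 7, so hash it first: H(key) = 03 a2, then zero-pad to 7 bytes: K' = 03 a2 00 00 00 00 00.
K' ⊕ ipad = 35 94 36 36 36 36 36.  K' ⊕ opad = 5f fe 5c 5c 5c 5c 5c.
Inner input = (K'⊕ipad) ∥ m = 35 94 36 36 36 36 36 ∥ 52 0c 6b 16.
Inner hash: sum = 53+148+54+54+54+54+54+82+12+107+22 = 694 → 02 b6.
Outer input = (K'⊕opad) ∥ inner = 5f fe 5c 5c 5c 5c 5c ∥ 02 b6.
Outer hash (tag): sum = 95+254+92+92+92+92+92+2+182 = 993 → 03 e1.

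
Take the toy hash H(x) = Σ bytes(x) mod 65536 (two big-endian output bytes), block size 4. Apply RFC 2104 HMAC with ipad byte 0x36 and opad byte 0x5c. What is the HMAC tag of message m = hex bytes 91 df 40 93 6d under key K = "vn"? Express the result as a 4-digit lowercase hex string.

01cb

Key "vn" = 76 6e is 2 bytes ≤ B = 4; zero-pad to 4 bytes: K' = 76 6e 00 00.
K' ⊕ ipad = 40 58 36 36.  K' ⊕ opad = 2a 32 5c 5c.
Inner input = (K'⊕ipad) ∥ m = 40 58 36 36 ∥ 91 df 40 93 6d.
Inner hash: sum = 64+88+54+54+145+223+64+147+109 = 948 → 03 b4.
Outer input = (K'⊕opad) ∥ inner = 2a 32 5c 5c ∥ 03 b4.
Outer hash (tag): sum = 42+50+92+92+3+180 = 459 → 01 cb.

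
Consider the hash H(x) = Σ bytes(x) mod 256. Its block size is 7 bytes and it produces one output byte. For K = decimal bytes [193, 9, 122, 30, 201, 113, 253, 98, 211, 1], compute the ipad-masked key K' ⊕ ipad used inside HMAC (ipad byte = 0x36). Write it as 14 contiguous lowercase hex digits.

f9363636363636

Key decimal bytes [193, 9, 122, 30, 201, 113, 253, 98, 211, 1] = c1 09 7a 1e c9 71 fd 62 d3 01 is 10 bytes > B = 7, so hash it first: H(key) = cf, then zero-pad to 7 bytes: K' = cf 00 00 00 00 00 00.
XOR each byte with 0x36: cf⊕36=f9, 00⊕36=36, 00⊕36=36, 00⊕36=36, 00⊕36=36, 00⊕36=36, 00⊕36=36.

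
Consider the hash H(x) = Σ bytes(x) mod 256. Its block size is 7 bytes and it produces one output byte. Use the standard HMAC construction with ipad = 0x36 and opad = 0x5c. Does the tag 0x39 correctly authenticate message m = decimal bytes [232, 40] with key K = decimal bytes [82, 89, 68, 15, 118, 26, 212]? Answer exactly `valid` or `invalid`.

Key decimal bytes [82, 89, 68, 15, 118, 26, 212] = 52 59 44 0f 76 1a d4 is exactly B = 7 bytes: K' = 52 59 44 0f 76 1a d4.
K' ⊕ ipad = 64 6f 72 39 40 2c e2; K' ⊕ opad = 0e 05 18 53 2a 46 88.
Inner hash: sum = 100+111+114+57+64+44+226+232+40 = 988; mod 256 = 220 → dc.
Outer hash (recomputed tag): sum = 14+5+24+83+42+70+136+220 = 594; mod 256 = 82 → 52.
Recomputed tag = 52; claimed = 39 → mismatch.

invalid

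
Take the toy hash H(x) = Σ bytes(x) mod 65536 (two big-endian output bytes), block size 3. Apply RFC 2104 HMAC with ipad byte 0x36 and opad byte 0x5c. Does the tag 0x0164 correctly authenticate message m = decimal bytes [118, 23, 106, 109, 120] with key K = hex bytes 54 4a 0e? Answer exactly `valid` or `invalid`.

valid

Key hex bytes 54 4a 0e is exactly B = 3 bytes: K' = 54 4a 0e.
K' ⊕ ipad = 62 7c 38; K' ⊕ opad = 08 16 52.
Inner hash: sum = 98+124+56+118+23+106+109+120 = 754 → 02 f2.
Outer hash (recomputed tag): sum = 8+22+82+2+242 = 356 → 01 64.
Recomputed tag = 0164; claimed = 0164 → match.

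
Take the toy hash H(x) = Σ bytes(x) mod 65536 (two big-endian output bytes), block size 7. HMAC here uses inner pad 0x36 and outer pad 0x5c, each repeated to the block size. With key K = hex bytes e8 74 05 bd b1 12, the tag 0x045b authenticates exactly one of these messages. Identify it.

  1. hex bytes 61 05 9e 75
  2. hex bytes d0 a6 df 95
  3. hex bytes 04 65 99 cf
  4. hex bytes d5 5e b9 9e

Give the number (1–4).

Key hex bytes e8 74 05 bd b1 12 is 6 bytes ≤ B = 7; zero-pad to 7 bytes: K' = e8 74 05 bd b1 12 00.
K' ⊕ ipad = de 42 33 8b 87 24 36; K' ⊕ opad = b4 28 59 e1 ed 4e 5c.
m1: inner = H(de 42 33 8b 87 24 36 61 05 9e 75) = 04 38; tag = H(b4 28 59 e1 ed 4e 5c 04 38) = 03e9
m2: inner = H(de 42 33 8b 87 24 36 d0 a6 df 95) = 05 a9; tag = H(b4 28 59 e1 ed 4e 5c 05 a9) = 045b ← matches
m3: inner = H(de 42 33 8b 87 24 36 04 65 99 cf) = 04 90; tag = H(b4 28 59 e1 ed 4e 5c 04 90) = 0441
m4: inner = H(de 42 33 8b 87 24 36 d5 5e b9 9e) = 05 49; tag = H(b4 28 59 e1 ed 4e 5c 05 49) = 03fb

2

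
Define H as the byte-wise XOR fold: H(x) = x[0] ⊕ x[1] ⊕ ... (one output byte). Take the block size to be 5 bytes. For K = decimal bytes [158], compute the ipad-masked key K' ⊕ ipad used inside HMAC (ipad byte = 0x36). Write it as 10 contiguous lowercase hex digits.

Key decimal bytes [158] = 9e is 1 byte ≤ B = 5; zero-pad to 5 bytes: K' = 9e 00 00 00 00.
XOR each byte with 0x36: 9e⊕36=a8, 00⊕36=36, 00⊕36=36, 00⊕36=36, 00⊕36=36.

a836363636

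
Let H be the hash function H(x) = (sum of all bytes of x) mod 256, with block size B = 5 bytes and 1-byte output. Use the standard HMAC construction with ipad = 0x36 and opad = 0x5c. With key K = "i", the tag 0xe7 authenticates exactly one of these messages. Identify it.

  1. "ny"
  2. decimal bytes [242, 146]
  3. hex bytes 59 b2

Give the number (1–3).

3

Key "i" = 69 is 1 byte ≤ B = 5; zero-pad to 5 bytes: K' = 69 00 00 00 00.
K' ⊕ ipad = 5f 36 36 36 36; K' ⊕ opad = 35 5c 5c 5c 5c.
m1: inner = H(5f 36 36 36 36 6e 79) = 1e; tag = H(35 5c 5c 5c 5c 1e) = c3
m2: inner = H(5f 36 36 36 36 f2 92) = bb; tag = H(35 5c 5c 5c 5c bb) = 60
m3: inner = H(5f 36 36 36 36 59 b2) = 42; tag = H(35 5c 5c 5c 5c 42) = e7 ← matches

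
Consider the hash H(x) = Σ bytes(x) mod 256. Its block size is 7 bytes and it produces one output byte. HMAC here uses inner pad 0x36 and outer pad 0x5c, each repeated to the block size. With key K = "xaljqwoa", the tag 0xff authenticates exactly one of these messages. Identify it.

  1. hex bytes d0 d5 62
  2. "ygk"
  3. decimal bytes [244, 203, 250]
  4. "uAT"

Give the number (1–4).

Key "xaljqwoa" = 78 61 6c 6a 71 77 6f 61 is 8 bytes > B = 7, so hash it first: H(key) = 67, then zero-pad to 7 bytes: K' = 67 00 00 00 00 00 00.
K' ⊕ ipad = 51 36 36 36 36 36 36; K' ⊕ opad = 3b 5c 5c 5c 5c 5c 5c.
m1: inner = H(51 36 36 36 36 36 36 d0 d5 62) = 9c; tag = H(3b 5c 5c 5c 5c 5c 5c 9c) = ff ← matches
m2: inner = H(51 36 36 36 36 36 36 79 67 6b) = e0; tag = H(3b 5c 5c 5c 5c 5c 5c e0) = 43
m3: inner = H(51 36 36 36 36 36 36 f4 cb fa) = 4e; tag = H(3b 5c 5c 5c 5c 5c 5c 4e) = b1
m4: inner = H(51 36 36 36 36 36 36 75 41 54) = 9f; tag = H(3b 5c 5c 5c 5c 5c 5c 9f) = 02

1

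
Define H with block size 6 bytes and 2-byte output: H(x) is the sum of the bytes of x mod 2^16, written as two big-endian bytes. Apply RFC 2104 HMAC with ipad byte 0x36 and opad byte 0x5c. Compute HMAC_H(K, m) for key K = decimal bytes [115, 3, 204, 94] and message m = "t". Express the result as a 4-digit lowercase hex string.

0296

Key decimal bytes [115, 3, 204, 94] = 73 03 cc 5e is 4 bytes ≤ B = 6; zero-pad to 6 bytes: K' = 73 03 cc 5e 00 00.
K' ⊕ ipad = 45 35 fa 68 36 36.  K' ⊕ opad = 2f 5f 90 02 5c 5c.
Inner input = (K'⊕ipad) ∥ m = 45 35 fa 68 36 36 ∥ 74.
Inner hash: sum = 69+53+250+104+54+54+116 = 700 → 02 bc.
Outer input = (K'⊕opad) ∥ inner = 2f 5f 90 02 5c 5c ∥ 02 bc.
Outer hash (tag): sum = 47+95+144+2+92+92+2+188 = 662 → 02 96.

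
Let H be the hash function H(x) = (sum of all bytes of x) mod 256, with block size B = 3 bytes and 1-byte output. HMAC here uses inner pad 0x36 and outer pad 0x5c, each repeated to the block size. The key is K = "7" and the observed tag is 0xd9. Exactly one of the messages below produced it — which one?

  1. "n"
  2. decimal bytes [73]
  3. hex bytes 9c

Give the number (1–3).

Key "7" = 37 is 1 byte ≤ B = 3; zero-pad to 3 bytes: K' = 37 00 00.
K' ⊕ ipad = 01 36 36; K' ⊕ opad = 6b 5c 5c.
m1: inner = H(01 36 36 6e) = db; tag = H(6b 5c 5c db) = fe
m2: inner = H(01 36 36 49) = b6; tag = H(6b 5c 5c b6) = d9 ← matches
m3: inner = H(01 36 36 9c) = 09; tag = H(6b 5c 5c 09) = 2c

2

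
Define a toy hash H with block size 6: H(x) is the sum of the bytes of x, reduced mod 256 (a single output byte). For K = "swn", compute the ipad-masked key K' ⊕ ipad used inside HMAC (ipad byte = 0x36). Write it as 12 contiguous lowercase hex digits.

Key "swn" = 73 77 6e is 3 bytes ≤ B = 6; zero-pad to 6 bytes: K' = 73 77 6e 00 00 00.
XOR each byte with 0x36: 73⊕36=45, 77⊕36=41, 6e⊕36=58, 00⊕36=36, 00⊕36=36, 00⊕36=36.

454158363636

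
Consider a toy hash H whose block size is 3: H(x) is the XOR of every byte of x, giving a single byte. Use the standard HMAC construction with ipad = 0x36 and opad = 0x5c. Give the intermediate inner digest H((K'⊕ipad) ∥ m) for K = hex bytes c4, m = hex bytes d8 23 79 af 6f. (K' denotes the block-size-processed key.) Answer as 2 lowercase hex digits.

Key hex bytes c4 is 1 byte ≤ B = 3; zero-pad to 3 bytes: K' = c4 00 00.
K' ⊕ ipad = f2 36 36.
Inner input = f2 36 36 ∥ d8 23 79 af 6f.
Inner hash: XOR f2⊕36⊕36⊕d8⊕23⊕79⊕af⊕6f = b0.

b0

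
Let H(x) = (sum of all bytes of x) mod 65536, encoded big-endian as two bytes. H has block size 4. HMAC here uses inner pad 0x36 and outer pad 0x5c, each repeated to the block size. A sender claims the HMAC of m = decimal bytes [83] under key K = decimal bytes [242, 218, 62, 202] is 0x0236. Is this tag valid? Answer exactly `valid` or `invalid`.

valid

Key decimal bytes [242, 218, 62, 202] = f2 da 3e ca is exactly B = 4 bytes: K' = f2 da 3e ca.
K' ⊕ ipad = c4 ec 08 fc; K' ⊕ opad = ae 86 62 96.
Inner hash: sum = 196+236+8+252+83 = 775 → 03 07.
Outer hash (recomputed tag): sum = 174+134+98+150+3+7 = 566 → 02 36.
Recomputed tag = 0236; claimed = 0236 → match.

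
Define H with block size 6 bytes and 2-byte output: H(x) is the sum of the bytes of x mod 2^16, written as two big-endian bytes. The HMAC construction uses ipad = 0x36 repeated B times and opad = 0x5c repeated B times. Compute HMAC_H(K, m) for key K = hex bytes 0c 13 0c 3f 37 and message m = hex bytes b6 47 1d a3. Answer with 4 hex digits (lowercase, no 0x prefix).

Key hex bytes 0c 13 0c 3f 37 is 5 bytes ≤ B = 6; zero-pad to 6 bytes: K' = 0c 13 0c 3f 37 00.
K' ⊕ ipad = 3a 25 3a 09 01 36.  K' ⊕ opad = 50 4f 50 63 6b 5c.
Inner input = (K'⊕ipad) ∥ m = 3a 25 3a 09 01 36 ∥ b6 47 1d a3.
Inner hash: sum = 58+37+58+9+1+54+182+71+29+163 = 662 → 02 96.
Outer input = (K'⊕opad) ∥ inner = 50 4f 50 63 6b 5c ∥ 02 96.
Outer hash (tag): sum = 80+79+80+99+107+92+2+150 = 689 → 02 b1.

02b1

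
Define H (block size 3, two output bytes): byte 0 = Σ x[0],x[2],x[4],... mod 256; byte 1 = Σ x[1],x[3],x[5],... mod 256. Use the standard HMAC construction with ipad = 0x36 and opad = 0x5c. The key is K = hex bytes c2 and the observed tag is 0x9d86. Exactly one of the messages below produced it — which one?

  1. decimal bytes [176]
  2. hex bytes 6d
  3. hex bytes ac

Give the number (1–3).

Key hex bytes c2 is 1 byte ≤ B = 3; zero-pad to 3 bytes: K' = c2 00 00.
K' ⊕ ipad = f4 36 36; K' ⊕ opad = 9e 5c 5c.
m1: inner = H(f4 36 36 b0) = 2a e6; tag = H(9e 5c 5c 2a e6) = e086
m2: inner = H(f4 36 36 6d) = 2a a3; tag = H(9e 5c 5c 2a a3) = 9d86 ← matches
m3: inner = H(f4 36 36 ac) = 2a e2; tag = H(9e 5c 5c 2a e2) = dc86

2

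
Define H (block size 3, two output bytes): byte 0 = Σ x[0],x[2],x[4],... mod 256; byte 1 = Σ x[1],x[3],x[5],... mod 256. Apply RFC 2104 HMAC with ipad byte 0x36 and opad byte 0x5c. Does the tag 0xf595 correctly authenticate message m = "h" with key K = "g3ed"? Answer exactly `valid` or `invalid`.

Key "g3ed" = 67 33 65 64 is 4 bytes > B = 3, so hash it first: H(key) = cc 97, then zero-pad to 3 bytes: K' = cc 97 00.
K' ⊕ ipad = fa a1 36; K' ⊕ opad = 90 cb 5c.
Inner hash: even-index sum = 304 mod 256 = 48; odd-index sum = 265 mod 256 = 9 → 30 09.
Outer hash (recomputed tag): even-index sum = 245 mod 256 = 245; odd-index sum = 251 mod 256 = 251 → f5 fb.
Recomputed tag = f5fb; claimed = f595 → mismatch.

invalid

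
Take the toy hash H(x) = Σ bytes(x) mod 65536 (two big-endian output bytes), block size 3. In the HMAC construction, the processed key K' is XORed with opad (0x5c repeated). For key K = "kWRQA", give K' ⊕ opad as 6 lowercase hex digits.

Key "kWRQA" = 6b 57 52 51 41 is 5 bytes > B = 3, so hash it first: H(key) = 01 a6, then zero-pad to 3 bytes: K' = 01 a6 00.
XOR each byte with 0x5c: 01⊕5c=5d, a6⊕5c=fa, 00⊕5c=5c.

5dfa5c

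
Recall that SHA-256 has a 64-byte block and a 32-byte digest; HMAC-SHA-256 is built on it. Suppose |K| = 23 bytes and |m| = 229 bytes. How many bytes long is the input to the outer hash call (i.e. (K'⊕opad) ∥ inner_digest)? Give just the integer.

Key is 23 ≤ 64 bytes, zero-padded: |K'| = 64.
Outer input = (K'⊕opad) ∥ H(inner) → 64 + 32 = 96 bytes.

96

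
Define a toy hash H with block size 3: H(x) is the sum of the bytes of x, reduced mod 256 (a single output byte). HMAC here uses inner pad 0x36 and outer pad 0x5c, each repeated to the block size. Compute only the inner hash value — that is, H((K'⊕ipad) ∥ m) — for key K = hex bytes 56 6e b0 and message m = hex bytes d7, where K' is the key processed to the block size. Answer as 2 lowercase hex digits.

Key hex bytes 56 6e b0 is exactly B = 3 bytes: K' = 56 6e b0.
K' ⊕ ipad = 60 58 86.
Inner input = 60 58 86 ∥ d7.
Inner hash: sum = 96+88+134+215 = 533; mod 256 = 21 → 15.

15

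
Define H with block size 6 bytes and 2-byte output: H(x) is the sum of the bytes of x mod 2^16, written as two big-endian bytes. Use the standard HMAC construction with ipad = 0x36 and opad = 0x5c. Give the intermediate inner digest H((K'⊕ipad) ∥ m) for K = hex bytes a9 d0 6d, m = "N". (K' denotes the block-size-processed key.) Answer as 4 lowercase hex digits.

Key hex bytes a9 d0 6d is 3 bytes ≤ B = 6; zero-pad to 6 bytes: K' = a9 d0 6d 00 00 00.
K' ⊕ ipad = 9f e6 5b 36 36 36.
Inner input = 9f e6 5b 36 36 36 ∥ 4e.
Inner hash: sum = 159+230+91+54+54+54+78 = 720 → 02 d0.

02d0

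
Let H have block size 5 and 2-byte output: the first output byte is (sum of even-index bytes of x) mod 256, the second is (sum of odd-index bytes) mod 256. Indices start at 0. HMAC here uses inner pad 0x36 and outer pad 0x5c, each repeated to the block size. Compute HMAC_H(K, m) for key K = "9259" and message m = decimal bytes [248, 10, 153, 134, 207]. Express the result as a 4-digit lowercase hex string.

Key "9259" = 39 32 35 39 is 4 bytes ≤ B = 5; zero-pad to 5 bytes: K' = 39 32 35 39 00.
K' ⊕ ipad = 0f 04 03 0f 36.  K' ⊕ opad = 65 6e 69 65 5c.
Inner input = (K'⊕ipad) ∥ m = 0f 04 03 0f 36 ∥ f8 0a 99 86 cf.
Inner hash: even-index sum = 216 mod 256 = 216; odd-index sum = 627 mod 256 = 115 → d8 73.
Outer input = (K'⊕opad) ∥ inner = 65 6e 69 65 5c ∥ d8 73.
Outer hash (tag): even-index sum = 413 mod 256 = 157; odd-index sum = 427 mod 256 = 171 → 9d ab.

9dab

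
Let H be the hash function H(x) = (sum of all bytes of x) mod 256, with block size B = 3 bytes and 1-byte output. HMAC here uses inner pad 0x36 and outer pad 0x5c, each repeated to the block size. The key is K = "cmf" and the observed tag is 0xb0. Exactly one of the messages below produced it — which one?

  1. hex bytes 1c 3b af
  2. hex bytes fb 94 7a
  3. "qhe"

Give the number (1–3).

Key "cmf" = 63 6d 66 is exactly B = 3 bytes: K' = 63 6d 66.
K' ⊕ ipad = 55 5b 50; K' ⊕ opad = 3f 31 3a.
m1: inner = H(55 5b 50 1c 3b af) = 06; tag = H(3f 31 3a 06) = b0 ← matches
m2: inner = H(55 5b 50 fb 94 7a) = 09; tag = H(3f 31 3a 09) = b3
m3: inner = H(55 5b 50 71 68 65) = 3e; tag = H(3f 31 3a 3e) = e8

1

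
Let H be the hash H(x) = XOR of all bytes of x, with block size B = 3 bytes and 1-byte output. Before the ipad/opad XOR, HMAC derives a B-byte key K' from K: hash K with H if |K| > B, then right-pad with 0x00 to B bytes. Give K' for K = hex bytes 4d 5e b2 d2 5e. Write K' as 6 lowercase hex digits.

|K| = 5 > B = 3, so first hash the key.
H(K): XOR 4d⊕5e⊕b2⊕d2⊕5e = 2d.
Zero-pad H(K) = 2d to 3 bytes: K' = 2d 00 00.

2d0000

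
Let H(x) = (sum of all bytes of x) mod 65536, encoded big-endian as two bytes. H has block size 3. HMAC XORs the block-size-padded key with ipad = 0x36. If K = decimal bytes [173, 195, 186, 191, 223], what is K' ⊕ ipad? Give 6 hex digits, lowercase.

35fe36

Key decimal bytes [173, 195, 186, 191, 223] = ad c3 ba bf df is 5 bytes > B = 3, so hash it first: H(key) = 03 c8, then zero-pad to 3 bytes: K' = 03 c8 00.
XOR each byte with 0x36: 03⊕36=35, c8⊕36=fe, 00⊕36=36.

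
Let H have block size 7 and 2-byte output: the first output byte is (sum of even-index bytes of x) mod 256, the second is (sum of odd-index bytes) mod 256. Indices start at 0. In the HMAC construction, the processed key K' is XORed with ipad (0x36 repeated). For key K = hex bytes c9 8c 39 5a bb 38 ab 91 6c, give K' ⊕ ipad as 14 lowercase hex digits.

e2993636363636

Key hex bytes c9 8c 39 5a bb 38 ab 91 6c is 9 bytes > B = 7, so hash it first: H(key) = d4 af, then zero-pad to 7 bytes: K' = d4 af 00 00 00 00 00.
XOR each byte with 0x36: d4⊕36=e2, af⊕36=99, 00⊕36=36, 00⊕36=36, 00⊕36=36, 00⊕36=36, 00⊕36=36.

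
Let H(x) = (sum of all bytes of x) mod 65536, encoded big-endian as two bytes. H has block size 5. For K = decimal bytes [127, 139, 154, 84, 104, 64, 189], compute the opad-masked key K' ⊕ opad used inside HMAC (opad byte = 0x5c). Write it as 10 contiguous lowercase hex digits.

5f015c5c5c

Key decimal bytes [127, 139, 154, 84, 104, 64, 189] = 7f 8b 9a 54 68 40 bd is 7 bytes > B = 5, so hash it first: H(key) = 03 5d, then zero-pad to 5 bytes: K' = 03 5d 00 00 00.
XOR each byte with 0x5c: 03⊕5c=5f, 5d⊕5c=01, 00⊕5c=5c, 00⊕5c=5c, 00⊕5c=5c.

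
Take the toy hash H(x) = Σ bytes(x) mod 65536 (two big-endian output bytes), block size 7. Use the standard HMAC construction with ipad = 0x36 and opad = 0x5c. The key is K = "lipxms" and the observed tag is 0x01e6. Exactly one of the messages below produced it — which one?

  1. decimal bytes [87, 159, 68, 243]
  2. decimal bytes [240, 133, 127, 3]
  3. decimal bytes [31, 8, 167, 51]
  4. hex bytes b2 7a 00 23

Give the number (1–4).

4

Key "lipxms" = 6c 69 70 78 6d 73 is 6 bytes ≤ B = 7; zero-pad to 7 bytes: K' = 6c 69 70 78 6d 73 00.
K' ⊕ ipad = 5a 5f 46 4e 5b 45 36; K' ⊕ opad = 30 35 2c 24 31 2f 5c.
m1: inner = H(5a 5f 46 4e 5b 45 36 57 9f 44 f3) = 04 50; tag = H(30 35 2c 24 31 2f 5c 04 50) = 01c5
m2: inner = H(5a 5f 46 4e 5b 45 36 f0 85 7f 03) = 04 1a; tag = H(30 35 2c 24 31 2f 5c 04 1a) = 018f
m3: inner = H(5a 5f 46 4e 5b 45 36 1f 08 a7 33) = 03 24; tag = H(30 35 2c 24 31 2f 5c 03 24) = 0198
m4: inner = H(5a 5f 46 4e 5b 45 36 b2 7a 00 23) = 03 72; tag = H(30 35 2c 24 31 2f 5c 03 72) = 01e6 ← matches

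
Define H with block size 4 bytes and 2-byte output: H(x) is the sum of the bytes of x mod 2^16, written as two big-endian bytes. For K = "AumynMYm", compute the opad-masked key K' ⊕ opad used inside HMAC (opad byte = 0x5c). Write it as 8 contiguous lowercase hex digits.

5f415c5c

Key "AumynMYm" = 41 75 6d 79 6e 4d 59 6d is 8 bytes > B = 4, so hash it first: H(key) = 03 1d, then zero-pad to 4 bytes: K' = 03 1d 00 00.
XOR each byte with 0x5c: 03⊕5c=5f, 1d⊕5c=41, 00⊕5c=5c, 00⊕5c=5c.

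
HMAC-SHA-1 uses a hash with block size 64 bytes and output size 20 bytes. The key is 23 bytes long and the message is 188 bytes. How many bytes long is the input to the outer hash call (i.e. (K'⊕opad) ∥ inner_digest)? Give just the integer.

Key is 23 ≤ 64 bytes, zero-padded: |K'| = 64.
Outer input = (K'⊕opad) ∥ H(inner) → 64 + 20 = 84 bytes.

84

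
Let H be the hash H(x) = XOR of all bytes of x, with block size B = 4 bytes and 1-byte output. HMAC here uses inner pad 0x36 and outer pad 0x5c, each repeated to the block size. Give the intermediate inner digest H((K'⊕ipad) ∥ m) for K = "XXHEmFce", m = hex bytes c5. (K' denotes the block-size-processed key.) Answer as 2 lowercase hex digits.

Key "XXHEmFce" = 58 58 48 45 6d 46 63 65 is 8 bytes > B = 4, so hash it first: H(key) = 20, then zero-pad to 4 bytes: K' = 20 00 00 00.
K' ⊕ ipad = 16 36 36 36.
Inner input = 16 36 36 36 ∥ c5.
Inner hash: XOR 16⊕36⊕36⊕36⊕c5 = e5.

e5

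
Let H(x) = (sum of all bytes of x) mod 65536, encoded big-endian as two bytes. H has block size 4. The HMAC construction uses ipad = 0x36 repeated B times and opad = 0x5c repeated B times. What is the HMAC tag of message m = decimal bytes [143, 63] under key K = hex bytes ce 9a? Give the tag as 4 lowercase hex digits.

Key hex bytes ce 9a is 2 bytes ≤ B = 4; zero-pad to 4 bytes: K' = ce 9a 00 00.
K' ⊕ ipad = f8 ac 36 36.  K' ⊕ opad = 92 c6 5c 5c.
Inner input = (K'⊕ipad) ∥ m = f8 ac 36 36 ∥ 8f 3f.
Inner hash: sum = 248+172+54+54+143+63 = 734 → 02 de.
Outer input = (K'⊕opad) ∥ inner = 92 c6 5c 5c ∥ 02 de.
Outer hash (tag): sum = 146+198+92+92+2+222 = 752 → 02 f0.

02f0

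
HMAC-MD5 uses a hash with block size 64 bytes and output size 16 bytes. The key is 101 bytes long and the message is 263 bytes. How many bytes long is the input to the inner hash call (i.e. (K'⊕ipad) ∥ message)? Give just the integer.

Key is 101 > 64 bytes, so it is hashed to 16 bytes then zero-padded to 64: |K'| = 64.
Inner input = (K'⊕ipad) ∥ m → 64 + 263 = 327 bytes.

327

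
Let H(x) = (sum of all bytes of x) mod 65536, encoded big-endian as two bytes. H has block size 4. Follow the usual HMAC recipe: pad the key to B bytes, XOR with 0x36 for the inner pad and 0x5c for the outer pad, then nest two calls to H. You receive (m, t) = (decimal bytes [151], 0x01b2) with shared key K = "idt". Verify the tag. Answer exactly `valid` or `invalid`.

valid

Key "idt" = 69 64 74 is 3 bytes ≤ B = 4; zero-pad to 4 bytes: K' = 69 64 74 00.
K' ⊕ ipad = 5f 52 42 36; K' ⊕ opad = 35 38 28 5c.
Inner hash: sum = 95+82+66+54+151 = 448 → 01 c0.
Outer hash (recomputed tag): sum = 53+56+40+92+1+192 = 434 → 01 b2.
Recomputed tag = 01b2; claimed = 01b2 → match.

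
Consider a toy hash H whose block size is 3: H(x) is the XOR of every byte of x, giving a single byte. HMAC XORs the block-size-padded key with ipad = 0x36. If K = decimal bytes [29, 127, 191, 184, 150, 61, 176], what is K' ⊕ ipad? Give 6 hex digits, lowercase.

483636

Key decimal bytes [29, 127, 191, 184, 150, 61, 176] = 1d 7f bf b8 96 3d b0 is 7 bytes > B = 3, so hash it first: H(key) = 7e, then zero-pad to 3 bytes: K' = 7e 00 00.
XOR each byte with 0x36: 7e⊕36=48, 00⊕36=36, 00⊕36=36.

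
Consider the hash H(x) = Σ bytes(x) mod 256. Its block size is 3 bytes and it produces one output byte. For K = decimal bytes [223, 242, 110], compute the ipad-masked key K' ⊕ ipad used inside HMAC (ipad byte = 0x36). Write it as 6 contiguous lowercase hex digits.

Key decimal bytes [223, 242, 110] = df f2 6e is exactly B = 3 bytes: K' = df f2 6e.
XOR each byte with 0x36: df⊕36=e9, f2⊕36=c4, 6e⊕36=58.

e9c458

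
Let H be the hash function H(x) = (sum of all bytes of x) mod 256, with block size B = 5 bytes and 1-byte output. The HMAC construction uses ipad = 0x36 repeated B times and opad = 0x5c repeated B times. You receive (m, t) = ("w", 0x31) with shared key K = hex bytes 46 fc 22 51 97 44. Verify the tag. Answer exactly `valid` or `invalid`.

Key hex bytes 46 fc 22 51 97 44 is 6 bytes > B = 5, so hash it first: H(key) = 90, then zero-pad to 5 bytes: K' = 90 00 00 00 00.
K' ⊕ ipad = a6 36 36 36 36; K' ⊕ opad = cc 5c 5c 5c 5c.
Inner hash: sum = 166+54+54+54+54+119 = 501; mod 256 = 245 → f5.
Outer hash (recomputed tag): sum = 204+92+92+92+92+245 = 817; mod 256 = 49 → 31.
Recomputed tag = 31; claimed = 31 → match.

valid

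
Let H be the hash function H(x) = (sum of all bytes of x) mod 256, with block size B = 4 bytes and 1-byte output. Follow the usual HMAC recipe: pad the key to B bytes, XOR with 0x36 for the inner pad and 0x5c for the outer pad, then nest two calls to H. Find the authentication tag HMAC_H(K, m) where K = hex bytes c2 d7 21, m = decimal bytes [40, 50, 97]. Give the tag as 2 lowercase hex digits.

df

Key hex bytes c2 d7 21 is 3 bytes ≤ B = 4; zero-pad to 4 bytes: K' = c2 d7 21 00.
K' ⊕ ipad = f4 e1 17 36.  K' ⊕ opad = 9e 8b 7d 5c.
Inner input = (K'⊕ipad) ∥ m = f4 e1 17 36 ∥ 28 32 61.
Inner hash: sum = 244+225+23+54+40+50+97 = 733; mod 256 = 221 → dd.
Outer input = (K'⊕opad) ∥ inner = 9e 8b 7d 5c ∥ dd.
Outer hash (tag): sum = 158+139+125+92+221 = 735; mod 256 = 223 → df.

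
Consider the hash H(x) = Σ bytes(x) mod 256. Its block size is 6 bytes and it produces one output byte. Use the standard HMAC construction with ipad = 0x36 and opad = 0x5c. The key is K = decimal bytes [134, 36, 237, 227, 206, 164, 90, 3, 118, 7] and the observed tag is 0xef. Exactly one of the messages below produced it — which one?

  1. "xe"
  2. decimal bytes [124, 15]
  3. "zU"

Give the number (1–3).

2

Key decimal bytes [134, 36, 237, 227, 206, 164, 90, 3, 118, 7] = 86 24 ed e3 ce a4 5a 03 76 07 is 10 bytes > B = 6, so hash it first: H(key) = c6, then zero-pad to 6 bytes: K' = c6 00 00 00 00 00.
K' ⊕ ipad = f0 36 36 36 36 36; K' ⊕ opad = 9a 5c 5c 5c 5c 5c.
m1: inner = H(f0 36 36 36 36 36 78 65) = db; tag = H(9a 5c 5c 5c 5c 5c db) = 41
m2: inner = H(f0 36 36 36 36 36 7c 0f) = 89; tag = H(9a 5c 5c 5c 5c 5c 89) = ef ← matches
m3: inner = H(f0 36 36 36 36 36 7a 55) = cd; tag = H(9a 5c 5c 5c 5c 5c cd) = 33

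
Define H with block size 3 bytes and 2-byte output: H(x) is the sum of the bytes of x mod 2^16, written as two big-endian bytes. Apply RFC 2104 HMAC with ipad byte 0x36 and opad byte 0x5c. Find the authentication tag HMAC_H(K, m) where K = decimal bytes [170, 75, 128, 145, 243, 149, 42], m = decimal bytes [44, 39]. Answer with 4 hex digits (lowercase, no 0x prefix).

01ec

Key decimal bytes [170, 75, 128, 145, 243, 149, 42] = aa 4b 80 91 f3 95 2a is 7 bytes > B = 3, so hash it first: H(key) = 03 b8, then zero-pad to 3 bytes: K' = 03 b8 00.
K' ⊕ ipad = 35 8e 36.  K' ⊕ opad = 5f e4 5c.
Inner input = (K'⊕ipad) ∥ m = 35 8e 36 ∥ 2c 27.
Inner hash: sum = 53+142+54+44+39 = 332 → 01 4c.
Outer input = (K'⊕opad) ∥ inner = 5f e4 5c ∥ 01 4c.
Outer hash (tag): sum = 95+228+92+1+76 = 492 → 01 ec.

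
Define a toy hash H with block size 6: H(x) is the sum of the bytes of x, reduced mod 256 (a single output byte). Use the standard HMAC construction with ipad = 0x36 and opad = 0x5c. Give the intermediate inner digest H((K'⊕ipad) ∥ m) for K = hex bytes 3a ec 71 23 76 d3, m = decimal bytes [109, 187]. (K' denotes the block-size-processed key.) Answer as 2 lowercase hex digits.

8f

Key hex bytes 3a ec 71 23 76 d3 is exactly B = 6 bytes: K' = 3a ec 71 23 76 d3.
K' ⊕ ipad = 0c da 47 15 40 e5.
Inner input = 0c da 47 15 40 e5 ∥ 6d bb.
Inner hash: sum = 12+218+71+21+64+229+109+187 = 911; mod 256 = 143 → 8f.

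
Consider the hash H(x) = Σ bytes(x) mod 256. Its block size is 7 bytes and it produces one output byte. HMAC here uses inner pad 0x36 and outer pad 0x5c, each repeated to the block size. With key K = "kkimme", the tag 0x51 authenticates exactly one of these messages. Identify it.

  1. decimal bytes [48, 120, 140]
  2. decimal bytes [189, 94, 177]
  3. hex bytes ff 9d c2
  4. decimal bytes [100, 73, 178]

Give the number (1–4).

4

Key "kkimme" = 6b 6b 69 6d 6d 65 is 6 bytes ≤ B = 7; zero-pad to 7 bytes: K' = 6b 6b 69 6d 6d 65 00.
K' ⊕ ipad = 5d 5d 5f 5b 5b 53 36; K' ⊕ opad = 37 37 35 31 31 39 5c.
m1: inner = H(5d 5d 5f 5b 5b 53 36 30 78 8c) = 8c; tag = H(37 37 35 31 31 39 5c 8c) = 26
m2: inner = H(5d 5d 5f 5b 5b 53 36 bd 5e b1) = 24; tag = H(37 37 35 31 31 39 5c 24) = be
m3: inner = H(5d 5d 5f 5b 5b 53 36 ff 9d c2) = b6; tag = H(37 37 35 31 31 39 5c b6) = 50
m4: inner = H(5d 5d 5f 5b 5b 53 36 64 49 b2) = b7; tag = H(37 37 35 31 31 39 5c b7) = 51 ← matches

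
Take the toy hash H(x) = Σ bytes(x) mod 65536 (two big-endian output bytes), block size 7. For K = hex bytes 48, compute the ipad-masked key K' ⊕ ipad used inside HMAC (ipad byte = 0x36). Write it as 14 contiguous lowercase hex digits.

7e363636363636

Key hex bytes 48 is 1 byte ≤ B = 7; zero-pad to 7 bytes: K' = 48 00 00 00 00 00 00.
XOR each byte with 0x36: 48⊕36=7e, 00⊕36=36, 00⊕36=36, 00⊕36=36, 00⊕36=36, 00⊕36=36, 00⊕36=36.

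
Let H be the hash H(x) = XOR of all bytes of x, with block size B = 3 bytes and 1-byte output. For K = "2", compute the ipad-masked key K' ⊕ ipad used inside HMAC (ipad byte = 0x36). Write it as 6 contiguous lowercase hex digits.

043636

Key "2" = 32 is 1 byte ≤ B = 3; zero-pad to 3 bytes: K' = 32 00 00.
XOR each byte with 0x36: 32⊕36=04, 00⊕36=36, 00⊕36=36.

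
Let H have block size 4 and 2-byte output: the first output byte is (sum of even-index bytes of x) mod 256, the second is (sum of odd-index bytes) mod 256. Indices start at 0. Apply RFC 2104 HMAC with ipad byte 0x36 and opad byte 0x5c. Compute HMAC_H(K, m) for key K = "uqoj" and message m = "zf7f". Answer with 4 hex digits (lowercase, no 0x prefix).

a9d2

Key "uqoj" = 75 71 6f 6a is exactly B = 4 bytes: K' = 75 71 6f 6a.
K' ⊕ ipad = 43 47 59 5c.  K' ⊕ opad = 29 2d 33 36.
Inner input = (K'⊕ipad) ∥ m = 43 47 59 5c ∥ 7a 66 37 66.
Inner hash: even-index sum = 333 mod 256 = 77; odd-index sum = 367 mod 256 = 111 → 4d 6f.
Outer input = (K'⊕opad) ∥ inner = 29 2d 33 36 ∥ 4d 6f.
Outer hash (tag): even-index sum = 169 mod 256 = 169; odd-index sum = 210 mod 256 = 210 → a9 d2.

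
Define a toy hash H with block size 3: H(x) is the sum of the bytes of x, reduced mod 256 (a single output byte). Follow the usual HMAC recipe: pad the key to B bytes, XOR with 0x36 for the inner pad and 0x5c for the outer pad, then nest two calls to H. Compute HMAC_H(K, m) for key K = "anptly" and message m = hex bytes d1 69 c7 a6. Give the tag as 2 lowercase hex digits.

Key "anptly" = 61 6e 70 74 6c 79 is 6 bytes > B = 3, so hash it first: H(key) = 98, then zero-pad to 3 bytes: K' = 98 00 00.
K' ⊕ ipad = ae 36 36.  K' ⊕ opad = c4 5c 5c.
Inner input = (K'⊕ipad) ∥ m = ae 36 36 ∥ d1 69 c7 a6.
Inner hash: sum = 174+54+54+209+105+199+166 = 961; mod 256 = 193 → c1.
Outer input = (K'⊕opad) ∥ inner = c4 5c 5c ∥ c1.
Outer hash (tag): sum = 196+92+92+193 = 573; mod 256 = 61 → 3d.

3d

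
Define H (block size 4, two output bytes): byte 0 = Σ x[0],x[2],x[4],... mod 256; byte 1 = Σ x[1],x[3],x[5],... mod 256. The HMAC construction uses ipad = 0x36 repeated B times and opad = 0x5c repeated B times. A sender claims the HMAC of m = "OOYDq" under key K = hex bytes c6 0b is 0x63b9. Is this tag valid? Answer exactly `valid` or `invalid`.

invalid

Key hex bytes c6 0b is 2 bytes ≤ B = 4; zero-pad to 4 bytes: K' = c6 0b 00 00.
K' ⊕ ipad = f0 3d 36 36; K' ⊕ opad = 9a 57 5c 5c.
Inner hash: even-index sum = 575 mod 256 = 63; odd-index sum = 262 mod 256 = 6 → 3f 06.
Outer hash (recomputed tag): even-index sum = 309 mod 256 = 53; odd-index sum = 185 mod 256 = 185 → 35 b9.
Recomputed tag = 35b9; claimed = 63b9 → mismatch.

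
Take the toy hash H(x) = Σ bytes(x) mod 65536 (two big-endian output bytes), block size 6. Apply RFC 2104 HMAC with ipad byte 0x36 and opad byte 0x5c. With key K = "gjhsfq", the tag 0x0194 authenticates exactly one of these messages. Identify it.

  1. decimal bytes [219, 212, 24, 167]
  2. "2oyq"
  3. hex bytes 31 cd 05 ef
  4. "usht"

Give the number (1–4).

1

Key "gjhsfq" = 67 6a 68 73 66 71 is exactly B = 6 bytes: K' = 67 6a 68 73 66 71.
K' ⊕ ipad = 51 5c 5e 45 50 47; K' ⊕ opad = 3b 36 34 2f 3a 2d.
m1: inner = H(51 5c 5e 45 50 47 db d4 18 a7) = 04 55; tag = H(3b 36 34 2f 3a 2d 04 55) = 0194 ← matches
m2: inner = H(51 5c 5e 45 50 47 32 6f 79 71) = 03 72; tag = H(3b 36 34 2f 3a 2d 03 72) = 01b0
m3: inner = H(51 5c 5e 45 50 47 31 cd 05 ef) = 03 d9; tag = H(3b 36 34 2f 3a 2d 03 d9) = 0217
m4: inner = H(51 5c 5e 45 50 47 75 73 68 74) = 03 ab; tag = H(3b 36 34 2f 3a 2d 03 ab) = 01e9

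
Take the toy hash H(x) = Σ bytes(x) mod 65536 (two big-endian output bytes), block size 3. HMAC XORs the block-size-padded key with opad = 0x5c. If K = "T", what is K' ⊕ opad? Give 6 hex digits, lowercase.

Key "T" = 54 is 1 byte ≤ B = 3; zero-pad to 3 bytes: K' = 54 00 00.
XOR each byte with 0x5c: 54⊕5c=08, 00⊕5c=5c, 00⊕5c=5c.

085c5c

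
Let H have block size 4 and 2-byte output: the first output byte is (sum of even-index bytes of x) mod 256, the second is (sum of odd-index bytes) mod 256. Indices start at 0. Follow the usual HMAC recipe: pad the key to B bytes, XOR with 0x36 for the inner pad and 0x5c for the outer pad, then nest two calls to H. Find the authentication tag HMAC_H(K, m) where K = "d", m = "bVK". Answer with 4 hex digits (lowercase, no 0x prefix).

Key "d" = 64 is 1 byte ≤ B = 4; zero-pad to 4 bytes: K' = 64 00 00 00.
K' ⊕ ipad = 52 36 36 36.  K' ⊕ opad = 38 5c 5c 5c.
Inner input = (K'⊕ipad) ∥ m = 52 36 36 36 ∥ 62 56 4b.
Inner hash: even-index sum = 309 mod 256 = 53; odd-index sum = 194 mod 256 = 194 → 35 c2.
Outer input = (K'⊕opad) ∥ inner = 38 5c 5c 5c ∥ 35 c2.
Outer hash (tag): even-index sum = 201 mod 256 = 201; odd-index sum = 378 mod 256 = 122 → c9 7a.

c97a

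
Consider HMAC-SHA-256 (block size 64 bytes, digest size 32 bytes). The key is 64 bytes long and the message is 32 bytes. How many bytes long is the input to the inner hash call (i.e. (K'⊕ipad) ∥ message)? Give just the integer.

96

Key is 64 ≤ 64 bytes, zero-padded: |K'| = 64.
Inner input = (K'⊕ipad) ∥ m → 64 + 32 = 96 bytes.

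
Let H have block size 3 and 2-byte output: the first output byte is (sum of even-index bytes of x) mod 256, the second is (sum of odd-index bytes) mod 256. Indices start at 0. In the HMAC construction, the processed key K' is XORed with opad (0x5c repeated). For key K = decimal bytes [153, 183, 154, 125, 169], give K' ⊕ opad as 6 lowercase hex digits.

Key decimal bytes [153, 183, 154, 125, 169] = 99 b7 9a 7d a9 is 5 bytes > B = 3, so hash it first: H(key) = dc 34, then zero-pad to 3 bytes: K' = dc 34 00.
XOR each byte with 0x5c: dc⊕5c=80, 34⊕5c=68, 00⊕5c=5c.

80685c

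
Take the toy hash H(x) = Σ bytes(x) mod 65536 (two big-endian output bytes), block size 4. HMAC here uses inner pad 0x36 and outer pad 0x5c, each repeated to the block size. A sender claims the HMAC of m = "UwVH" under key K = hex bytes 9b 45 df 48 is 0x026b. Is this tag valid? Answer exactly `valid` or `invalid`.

valid

Key hex bytes 9b 45 df 48 is exactly B = 4 bytes: K' = 9b 45 df 48.
K' ⊕ ipad = ad 73 e9 7e; K' ⊕ opad = c7 19 83 14.
Inner hash: sum = 173+115+233+126+85+119+86+72 = 1009 → 03 f1.
Outer hash (recomputed tag): sum = 199+25+131+20+3+241 = 619 → 02 6b.
Recomputed tag = 026b; claimed = 026b → match.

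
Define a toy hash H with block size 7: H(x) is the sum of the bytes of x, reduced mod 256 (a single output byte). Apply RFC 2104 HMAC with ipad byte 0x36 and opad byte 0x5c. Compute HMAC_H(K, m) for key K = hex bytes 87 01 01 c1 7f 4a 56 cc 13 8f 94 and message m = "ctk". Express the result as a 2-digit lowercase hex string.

Key hex bytes 87 01 01 c1 7f 4a 56 cc 13 8f 94 is 11 bytes > B = 7, so hash it first: H(key) = 6b, then zero-pad to 7 bytes: K' = 6b 00 00 00 00 00 00.
K' ⊕ ipad = 5d 36 36 36 36 36 36.  K' ⊕ opad = 37 5c 5c 5c 5c 5c 5c.
Inner input = (K'⊕ipad) ∥ m = 5d 36 36 36 36 36 36 ∥ 63 74 6b.
Inner hash: sum = 93+54+54+54+54+54+54+99+116+107 = 739; mod 256 = 227 → e3.
Outer input = (K'⊕opad) ∥ inner = 37 5c 5c 5c 5c 5c 5c ∥ e3.
Outer hash (tag): sum = 55+92+92+92+92+92+92+227 = 834; mod 256 = 66 → 42.

42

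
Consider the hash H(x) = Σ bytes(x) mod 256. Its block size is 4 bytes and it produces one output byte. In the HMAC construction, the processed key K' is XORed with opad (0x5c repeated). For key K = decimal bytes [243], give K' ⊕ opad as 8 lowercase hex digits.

af5c5c5c

Key decimal bytes [243] = f3 is 1 byte ≤ B = 4; zero-pad to 4 bytes: K' = f3 00 00 00.
XOR each byte with 0x5c: f3⊕5c=af, 00⊕5c=5c, 00⊕5c=5c, 00⊕5c=5c.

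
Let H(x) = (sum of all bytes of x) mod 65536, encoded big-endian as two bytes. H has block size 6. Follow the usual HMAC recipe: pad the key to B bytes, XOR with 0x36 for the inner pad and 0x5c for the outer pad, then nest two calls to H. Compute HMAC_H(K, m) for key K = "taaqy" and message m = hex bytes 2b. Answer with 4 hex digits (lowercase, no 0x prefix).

0238

Key "taaqy" = 74 61 61 71 79 is 5 bytes ≤ B = 6; zero-pad to 6 bytes: K' = 74 61 61 71 79 00.
K' ⊕ ipad = 42 57 57 47 4f 36.  K' ⊕ opad = 28 3d 3d 2d 25 5c.
Inner input = (K'⊕ipad) ∥ m = 42 57 57 47 4f 36 ∥ 2b.
Inner hash: sum = 66+87+87+71+79+54+43 = 487 → 01 e7.
Outer input = (K'⊕opad) ∥ inner = 28 3d 3d 2d 25 5c ∥ 01 e7.
Outer hash (tag): sum = 40+61+61+45+37+92+1+231 = 568 → 02 38.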